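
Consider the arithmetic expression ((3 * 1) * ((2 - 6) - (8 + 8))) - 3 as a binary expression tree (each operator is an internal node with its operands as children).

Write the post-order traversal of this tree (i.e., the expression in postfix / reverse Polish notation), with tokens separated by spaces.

3 1 * 2 6 - 8 8 + - * 3 -

Post-order on an expression tree gives postfix notation: for each operator, emit left operand, right operand, then the operator.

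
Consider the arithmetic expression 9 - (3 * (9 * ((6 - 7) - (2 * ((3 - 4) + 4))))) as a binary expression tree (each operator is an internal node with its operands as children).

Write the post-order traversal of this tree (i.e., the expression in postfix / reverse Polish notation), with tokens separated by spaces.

9 3 9 6 7 - 2 3 4 - 4 + * - * * -

Post-order on an expression tree gives postfix notation: for each operator, emit left operand, right operand, then the operator.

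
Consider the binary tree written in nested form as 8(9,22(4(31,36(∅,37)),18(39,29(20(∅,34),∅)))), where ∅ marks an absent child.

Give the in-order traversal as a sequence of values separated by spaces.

In-order visits the left subtree, then the node, then the right subtree.
At 8: go left to 9.
  9 is a leaf — visit 9.
Visit 8.
At 8: go right to 22.
  At 22: go left to 4.
    At 4: go left to 31.
      31 is a leaf — visit 31.
    Visit 4.
    At 4: go right to 36.
      At 36: no left child.
      Visit 36.
      At 36: go right to 37.
        37 is a leaf — visit 37.
  Visit 22.
  At 22: go right to 18.
    At 18: go left to 39.
      39 is a leaf — visit 39.
    Visit 18.
    At 18: go right to 29.
      At 29: go left to 20.
        At 20: no left child.
        Visit 20.
        At 20: go right to 34.
          34 is a leaf — visit 34.
      Visit 29.
      At 29: no right child.

9 8 31 4 36 37 22 39 18 20 34 29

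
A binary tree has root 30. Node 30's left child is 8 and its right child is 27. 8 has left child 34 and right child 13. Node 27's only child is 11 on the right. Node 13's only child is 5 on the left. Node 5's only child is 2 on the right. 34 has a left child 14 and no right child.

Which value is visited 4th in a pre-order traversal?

14

Pre-order visits the node, then its left subtree, then its right subtree.
Visit 30.
At 30: go left to 8.
  Visit 8.
  At 8: go left to 34.
    Visit 34.
    At 34: go left to 14.
      14 is a leaf — visit 14.
    At 34: no right child.
  At 8: go right to 13.
    Visit 13.
    At 13: go left to 5.
      Visit 5.
      At 5: no left child.
      At 5: go right to 2.
        2 is a leaf — visit 2.
    At 13: no right child.
At 30: go right to 27.
  Visit 27.
  At 27: no left child.
  At 27: go right to 11.
    11 is a leaf — visit 11.
Full pre-order sequence: 30, 8, 34, 14, 13, 5, 2, 27, 11.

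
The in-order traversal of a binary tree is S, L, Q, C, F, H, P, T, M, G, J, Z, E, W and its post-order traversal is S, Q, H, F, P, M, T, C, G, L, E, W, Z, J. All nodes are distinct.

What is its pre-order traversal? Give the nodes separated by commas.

The last element of post-order is the root; it splits in-order into left and right subtrees.
Root J: left subtree has 10 nodes {S, L, Q, C, F, H, P, T, M, G}, right has 3 {Z, E, W}.
  Root L: left subtree has 1 node {S}, right has 8 {Q, C, F, H, P, T, M, G}.
    Root G: left subtree has 7 nodes {Q, C, F, H, P, T, M}, right has 0 { }.
      Root C: left subtree has 1 node {Q}, right has 5 {F, H, P, T, M}.
        Root T: left subtree has 3 nodes {F, H, P}, right has 1 {M}.
          Root P: left subtree has 2 nodes {F, H}, right has 0 { }.
            Root F: left subtree has 0 nodes { }, right has 1 {H}.
  Root Z: left subtree has 0 nodes { }, right has 2 {E, W}.
    Root W: left subtree has 1 node {E}, right has 0 { }.

J, L, S, G, C, Q, T, P, F, H, M, Z, W, E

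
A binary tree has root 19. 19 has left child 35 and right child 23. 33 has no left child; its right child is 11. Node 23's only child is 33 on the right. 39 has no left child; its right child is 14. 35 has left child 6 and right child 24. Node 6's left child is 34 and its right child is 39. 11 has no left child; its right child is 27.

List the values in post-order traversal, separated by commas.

Post-order visits the left subtree, then the right subtree, then the node.
At 19: go left to 35.
  At 35: go left to 6.
    At 6: go left to 34.
      34 is a leaf — visit 34.
    At 6: go right to 39.
      At 39: no left child.
      At 39: go right to 14.
        14 is a leaf — visit 14.
      Visit 39.
    Visit 6.
  At 35: go right to 24.
    24 is a leaf — visit 24.
  Visit 35.
At 19: go right to 23.
  At 23: no left child.
  At 23: go right to 33.
    At 33: no left child.
    At 33: go right to 11.
      At 11: no left child.
      At 11: go right to 27.
        27 is a leaf — visit 27.
      Visit 11.
    Visit 33.
  Visit 23.
Visit 19.

34, 14, 39, 6, 24, 35, 27, 11, 33, 23, 19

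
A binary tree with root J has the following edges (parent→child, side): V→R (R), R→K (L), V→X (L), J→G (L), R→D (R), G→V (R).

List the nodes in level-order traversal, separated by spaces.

Level-order visits nodes level by level from the root, left to right within each level.
Level 0: J
Level 1: G
Level 2: V
Level 3: X, R
Level 4: K, D

J G V X R K D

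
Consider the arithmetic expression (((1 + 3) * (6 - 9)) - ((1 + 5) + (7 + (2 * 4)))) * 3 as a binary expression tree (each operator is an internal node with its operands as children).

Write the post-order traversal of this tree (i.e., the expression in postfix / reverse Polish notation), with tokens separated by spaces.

1 3 + 6 9 - * 1 5 + 7 2 4 * + + - 3 *

Post-order on an expression tree gives postfix notation: for each operator, emit left operand, right operand, then the operator.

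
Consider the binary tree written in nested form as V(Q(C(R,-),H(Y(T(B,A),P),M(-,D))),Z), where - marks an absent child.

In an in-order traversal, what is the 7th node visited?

Y

In-order visits the left subtree, then the node, then the right subtree.
At V: go left to Q.
  At Q: go left to C.
    At C: go left to R.
      R is a leaf — visit R.
    Visit C.
    At C: no right child.
  Visit Q.
  At Q: go right to H.
    At H: go left to Y.
      At Y: go left to T.
        At T: go left to B.
          B is a leaf — visit B.
        Visit T.
        At T: go right to A.
          A is a leaf — visit A.
      Visit Y.
      At Y: go right to P.
        P is a leaf — visit P.
    Visit H.
    At H: go right to M.
      At M: no left child.
      Visit M.
      At M: go right to D.
        D is a leaf — visit D.
Visit V.
At V: go right to Z.
  Z is a leaf — visit Z.
Full in-order sequence: R, C, Q, B, T, A, Y, P, H, M, D, V, Z.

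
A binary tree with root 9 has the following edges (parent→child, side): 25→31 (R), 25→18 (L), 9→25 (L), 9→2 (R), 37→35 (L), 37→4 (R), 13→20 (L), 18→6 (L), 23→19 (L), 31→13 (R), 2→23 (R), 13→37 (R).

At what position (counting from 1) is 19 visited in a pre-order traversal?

Pre-order visits the node, then its left subtree, then its right subtree.
Visit 9.
At 9: go left to 25.
  Visit 25.
  At 25: go left to 18.
    Visit 18.
    At 18: go left to 6.
      6 is a leaf — visit 6.
    At 18: no right child.
  At 25: go right to 31.
    Visit 31.
    At 31: no left child.
    At 31: go right to 13.
      Visit 13.
      At 13: go left to 20.
        20 is a leaf — visit 20.
      At 13: go right to 37.
        Visit 37.
        At 37: go left to 35.
          35 is a leaf — visit 35.
        At 37: go right to 4.
          4 is a leaf — visit 4.
At 9: go right to 2.
  Visit 2.
  At 2: no left child.
  At 2: go right to 23.
    Visit 23.
    At 23: go left to 19.
      19 is a leaf — visit 19.
    At 23: no right child.
Full pre-order sequence: 9, 25, 18, 6, 31, 13, 20, 37, 35, 4, 2, 23, 19.

13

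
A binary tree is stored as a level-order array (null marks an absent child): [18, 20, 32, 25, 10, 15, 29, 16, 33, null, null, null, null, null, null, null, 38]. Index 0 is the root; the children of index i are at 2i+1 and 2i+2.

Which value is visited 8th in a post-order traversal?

29

Post-order visits the left subtree, then the right subtree, then the node.
At 18: go left to 20.
  At 20: go left to 25.
    At 25: go left to 16.
      At 16: no left child.
      At 16: go right to 38.
        38 is a leaf — visit 38.
      Visit 16.
    At 25: go right to 33.
      33 is a leaf — visit 33.
    Visit 25.
  At 20: go right to 10.
    10 is a leaf — visit 10.
  Visit 20.
At 18: go right to 32.
  At 32: go left to 15.
    15 is a leaf — visit 15.
  At 32: go right to 29.
    29 is a leaf — visit 29.
  Visit 32.
Visit 18.
Full post-order sequence: 38, 16, 33, 25, 10, 20, 15, 29, 32, 18.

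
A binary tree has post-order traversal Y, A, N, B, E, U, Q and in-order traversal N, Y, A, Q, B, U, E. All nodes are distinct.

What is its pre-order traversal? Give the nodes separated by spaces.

Q N A Y U B E

The last element of post-order is the root; it splits in-order into left and right subtrees.
Root Q: left subtree has 3 nodes {N, Y, A}, right has 3 {B, U, E}.
  Root N: left subtree has 0 nodes { }, right has 2 {Y, A}.
    Root A: left subtree has 1 node {Y}, right has 0 { }.
  Root U: left subtree has 1 node {B}, right has 1 {E}.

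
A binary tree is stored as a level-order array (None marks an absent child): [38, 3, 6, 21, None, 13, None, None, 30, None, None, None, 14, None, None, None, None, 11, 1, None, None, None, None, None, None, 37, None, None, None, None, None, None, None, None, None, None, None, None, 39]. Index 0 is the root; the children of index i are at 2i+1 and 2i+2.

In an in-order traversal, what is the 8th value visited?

In-order visits the left subtree, then the node, then the right subtree.
At 38: go left to 3.
  At 3: go left to 21.
    At 21: no left child.
    Visit 21.
    At 21: go right to 30.
      At 30: go left to 11.
        11 is a leaf — visit 11.
      Visit 30.
      At 30: go right to 1.
        At 1: no left child.
        Visit 1.
        At 1: go right to 39.
          39 is a leaf — visit 39.
  Visit 3.
  At 3: no right child.
Visit 38.
At 38: go right to 6.
  At 6: go left to 13.
    At 13: no left child.
    Visit 13.
    At 13: go right to 14.
      At 14: go left to 37.
        37 is a leaf — visit 37.
      Visit 14.
      At 14: no right child.
  Visit 6.
  At 6: no right child.
Full in-order sequence: 21, 11, 30, 1, 39, 3, 38, 13, 37, 14, 6.

13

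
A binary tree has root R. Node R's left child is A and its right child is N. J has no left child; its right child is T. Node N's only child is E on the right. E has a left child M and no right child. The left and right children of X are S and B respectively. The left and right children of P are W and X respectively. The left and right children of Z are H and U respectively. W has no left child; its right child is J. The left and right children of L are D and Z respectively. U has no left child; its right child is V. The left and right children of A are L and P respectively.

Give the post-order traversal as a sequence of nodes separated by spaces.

D H V U Z L T J W S B X P A M E N R

Post-order visits the left subtree, then the right subtree, then the node.
At R: go left to A.
  At A: go left to L.
    At L: go left to D.
      D is a leaf — visit D.
    At L: go right to Z.
      At Z: go left to H.
        H is a leaf — visit H.
      At Z: go right to U.
        At U: no left child.
        At U: go right to V.
          V is a leaf — visit V.
        Visit U.
      Visit Z.
    Visit L.
  At A: go right to P.
    At P: go left to W.
      At W: no left child.
      At W: go right to J.
        At J: no left child.
        At J: go right to T.
          T is a leaf — visit T.
        Visit J.
      Visit W.
    At P: go right to X.
      At X: go left to S.
        S is a leaf — visit S.
      At X: go right to B.
        B is a leaf — visit B.
      Visit X.
    Visit P.
  Visit A.
At R: go right to N.
  At N: no left child.
  At N: go right to E.
    At E: go left to M.
      M is a leaf — visit M.
    At E: no right child.
    Visit E.
  Visit N.
Visit R.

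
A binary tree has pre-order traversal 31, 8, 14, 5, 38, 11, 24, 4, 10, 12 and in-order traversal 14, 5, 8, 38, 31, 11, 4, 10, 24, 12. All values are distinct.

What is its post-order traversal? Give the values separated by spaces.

5 14 38 8 10 4 12 24 11 31

The first element of pre-order is the root; it splits in-order into left and right subtrees.
Root 31: left subtree has 4 nodes {14, 5, 8, 38}, right has 5 {11, 4, 10, 24, 12}.
  Root 8: left subtree has 2 nodes {14, 5}, right has 1 {38}.
    Root 14: left subtree has 0 nodes { }, right has 1 {5}.
  Root 11: left subtree has 0 nodes { }, right has 4 {4, 10, 24, 12}.
    Root 24: left subtree has 2 nodes {4, 10}, right has 1 {12}.
      Root 4: left subtree has 0 nodes { }, right has 1 {10}.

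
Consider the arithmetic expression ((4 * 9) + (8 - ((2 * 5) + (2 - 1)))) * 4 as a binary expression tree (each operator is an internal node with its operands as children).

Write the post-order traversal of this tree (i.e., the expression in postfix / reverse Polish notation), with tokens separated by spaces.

4 9 * 8 2 5 * 2 1 - + - + 4 *

Post-order on an expression tree gives postfix notation: for each operator, emit left operand, right operand, then the operator.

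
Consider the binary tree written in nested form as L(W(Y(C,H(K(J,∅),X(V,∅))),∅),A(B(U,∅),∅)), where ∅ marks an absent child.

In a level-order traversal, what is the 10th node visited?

Level-order visits nodes level by level from the root, left to right within each level.
Level 0: L
Level 1: W, A
Level 2: Y, B
Level 3: C, H, U
Level 4: K, X
Level 5: J, V
Full level-order sequence: L, W, A, Y, B, C, H, U, K, X, J, V.

X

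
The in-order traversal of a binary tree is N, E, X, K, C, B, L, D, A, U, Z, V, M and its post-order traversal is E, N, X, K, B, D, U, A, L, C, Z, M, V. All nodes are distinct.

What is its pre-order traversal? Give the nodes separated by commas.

The last element of post-order is the root; it splits in-order into left and right subtrees.
Root V: left subtree has 11 nodes {N, E, X, K, C, B, L, D, A, U, Z}, right has 1 {M}.
  Root Z: left subtree has 10 nodes {N, E, X, K, C, B, L, D, A, U}, right has 0 { }.
    Root C: left subtree has 4 nodes {N, E, X, K}, right has 5 {B, L, D, A, U}.
      Root K: left subtree has 3 nodes {N, E, X}, right has 0 { }.
        Root X: left subtree has 2 nodes {N, E}, right has 0 { }.
          Root N: left subtree has 0 nodes { }, right has 1 {E}.
      Root L: left subtree has 1 node {B}, right has 3 {D, A, U}.
        Root A: left subtree has 1 node {D}, right has 1 {U}.

V, Z, C, K, X, N, E, L, B, A, D, U, M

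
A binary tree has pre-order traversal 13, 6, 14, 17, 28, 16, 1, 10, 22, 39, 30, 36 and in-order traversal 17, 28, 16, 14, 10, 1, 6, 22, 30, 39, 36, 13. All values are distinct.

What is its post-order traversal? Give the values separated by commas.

The first element of pre-order is the root; it splits in-order into left and right subtrees.
Root 13: left subtree has 11 nodes {17, 28, 16, 14, 10, 1, 6, 22, 30, 39, 36}, right has 0 { }.
  Root 6: left subtree has 6 nodes {17, 28, 16, 14, 10, 1}, right has 4 {22, 30, 39, 36}.
    Root 14: left subtree has 3 nodes {17, 28, 16}, right has 2 {10, 1}.
      Root 17: left subtree has 0 nodes { }, right has 2 {28, 16}.
        Root 28: left subtree has 0 nodes { }, right has 1 {16}.
      Root 1: left subtree has 1 node {10}, right has 0 { }.
    Root 22: left subtree has 0 nodes { }, right has 3 {30, 39, 36}.
      Root 39: left subtree has 1 node {30}, right has 1 {36}.

16, 28, 17, 10, 1, 14, 30, 36, 39, 22, 6, 13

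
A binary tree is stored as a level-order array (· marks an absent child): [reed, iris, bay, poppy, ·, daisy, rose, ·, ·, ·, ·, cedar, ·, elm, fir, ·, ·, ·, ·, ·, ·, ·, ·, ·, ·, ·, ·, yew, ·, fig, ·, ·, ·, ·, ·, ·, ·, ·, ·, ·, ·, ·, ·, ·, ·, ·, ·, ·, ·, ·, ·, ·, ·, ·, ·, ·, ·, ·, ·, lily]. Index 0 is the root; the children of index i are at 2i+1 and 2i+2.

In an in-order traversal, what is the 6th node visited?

In-order visits the left subtree, then the node, then the right subtree.
At reed: go left to iris.
  At iris: go left to poppy.
    poppy is a leaf — visit poppy.
  Visit iris.
  At iris: no right child.
Visit reed.
At reed: go right to bay.
  At bay: go left to daisy.
    At daisy: go left to cedar.
      cedar is a leaf — visit cedar.
    Visit daisy.
    At daisy: no right child.
  Visit bay.
  At bay: go right to rose.
    At rose: go left to elm.
      At elm: go left to yew.
        yew is a leaf — visit yew.
      Visit elm.
      At elm: no right child.
    Visit rose.
    At rose: go right to fir.
      At fir: go left to fig.
        At fig: go left to lily.
          lily is a leaf — visit lily.
        Visit fig.
        At fig: no right child.
      Visit fir.
      At fir: no right child.
Full in-order sequence: poppy, iris, reed, cedar, daisy, bay, yew, elm, rose, lily, fig, fir.

bay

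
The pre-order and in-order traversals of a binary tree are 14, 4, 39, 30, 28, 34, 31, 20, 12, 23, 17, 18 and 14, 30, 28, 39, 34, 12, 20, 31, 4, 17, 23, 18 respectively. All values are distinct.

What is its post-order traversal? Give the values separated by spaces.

The first element of pre-order is the root; it splits in-order into left and right subtrees.
Root 14: left subtree has 0 nodes { }, right has 11 {30, 28, 39, 34, 12, 20, 31, 4, 17, 23, 18}.
  Root 4: left subtree has 7 nodes {30, 28, 39, 34, 12, 20, 31}, right has 3 {17, 23, 18}.
    Root 39: left subtree has 2 nodes {30, 28}, right has 4 {34, 12, 20, 31}.
      Root 30: left subtree has 0 nodes { }, right has 1 {28}.
      Root 34: left subtree has 0 nodes { }, right has 3 {12, 20, 31}.
        Root 31: left subtree has 2 nodes {12, 20}, right has 0 { }.
          Root 20: left subtree has 1 node {12}, right has 0 { }.
    Root 23: left subtree has 1 node {17}, right has 1 {18}.

28 30 12 20 31 34 39 17 18 23 4 14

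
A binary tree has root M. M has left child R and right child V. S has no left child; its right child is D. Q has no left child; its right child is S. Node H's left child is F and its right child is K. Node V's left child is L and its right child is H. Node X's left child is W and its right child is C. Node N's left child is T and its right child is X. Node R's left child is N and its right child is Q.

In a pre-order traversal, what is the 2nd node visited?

R

Pre-order visits the node, then its left subtree, then its right subtree.
Visit M.
At M: go left to R.
  Visit R.
  At R: go left to N.
    Visit N.
    At N: go left to T.
      T is a leaf — visit T.
    At N: go right to X.
      Visit X.
      At X: go left to W.
        W is a leaf — visit W.
      At X: go right to C.
        C is a leaf — visit C.
  At R: go right to Q.
    Visit Q.
    At Q: no left child.
    At Q: go right to S.
      Visit S.
      At S: no left child.
      At S: go right to D.
        D is a leaf — visit D.
At M: go right to V.
  Visit V.
  At V: go left to L.
    L is a leaf — visit L.
  At V: go right to H.
    Visit H.
    At H: go left to F.
      F is a leaf — visit F.
    At H: go right to K.
      K is a leaf — visit K.
Full pre-order sequence: M, R, N, T, X, W, C, Q, S, D, V, L, H, F, K.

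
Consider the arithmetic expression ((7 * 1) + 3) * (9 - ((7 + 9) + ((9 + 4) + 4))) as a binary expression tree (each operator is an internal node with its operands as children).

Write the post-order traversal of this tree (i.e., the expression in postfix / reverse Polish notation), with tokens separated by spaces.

Post-order on an expression tree gives postfix notation: for each operator, emit left operand, right operand, then the operator.

7 1 * 3 + 9 7 9 + 9 4 + 4 + + - *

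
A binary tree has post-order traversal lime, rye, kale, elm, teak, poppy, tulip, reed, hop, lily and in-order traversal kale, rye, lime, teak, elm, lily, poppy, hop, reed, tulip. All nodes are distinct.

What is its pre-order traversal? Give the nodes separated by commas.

The last element of post-order is the root; it splits in-order into left and right subtrees.
Root lily: left subtree has 5 nodes {kale, rye, lime, teak, elm}, right has 4 {poppy, hop, reed, tulip}.
  Root teak: left subtree has 3 nodes {kale, rye, lime}, right has 1 {elm}.
    Root kale: left subtree has 0 nodes { }, right has 2 {rye, lime}.
      Root rye: left subtree has 0 nodes { }, right has 1 {lime}.
  Root hop: left subtree has 1 node {poppy}, right has 2 {reed, tulip}.
    Root reed: left subtree has 0 nodes { }, right has 1 {tulip}.

lily, teak, kale, rye, lime, elm, hop, poppy, reed, tulip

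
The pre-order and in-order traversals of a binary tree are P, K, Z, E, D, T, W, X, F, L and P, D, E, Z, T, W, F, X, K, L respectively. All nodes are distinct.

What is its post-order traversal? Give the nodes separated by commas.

The first element of pre-order is the root; it splits in-order into left and right subtrees.
Root P: left subtree has 0 nodes { }, right has 9 {D, E, Z, T, W, F, X, K, L}.
  Root K: left subtree has 7 nodes {D, E, Z, T, W, F, X}, right has 1 {L}.
    Root Z: left subtree has 2 nodes {D, E}, right has 4 {T, W, F, X}.
      Root E: left subtree has 1 node {D}, right has 0 { }.
      Root T: left subtree has 0 nodes { }, right has 3 {W, F, X}.
        Root W: left subtree has 0 nodes { }, right has 2 {F, X}.
          Root X: left subtree has 1 node {F}, right has 0 { }.

D, E, F, X, W, T, Z, L, K, P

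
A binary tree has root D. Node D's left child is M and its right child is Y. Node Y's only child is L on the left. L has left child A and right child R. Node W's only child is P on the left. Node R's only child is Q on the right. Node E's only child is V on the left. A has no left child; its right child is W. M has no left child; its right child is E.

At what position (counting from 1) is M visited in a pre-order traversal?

2

Pre-order visits the node, then its left subtree, then its right subtree.
Visit D.
At D: go left to M.
  Visit M.
  At M: no left child.
  At M: go right to E.
    Visit E.
    At E: go left to V.
      V is a leaf — visit V.
    At E: no right child.
At D: go right to Y.
  Visit Y.
  At Y: go left to L.
    Visit L.
    At L: go left to A.
      Visit A.
      At A: no left child.
      At A: go right to W.
        Visit W.
        At W: go left to P.
          P is a leaf — visit P.
        At W: no right child.
    At L: go right to R.
      Visit R.
      At R: no left child.
      At R: go right to Q.
        Q is a leaf — visit Q.
  At Y: no right child.
Full pre-order sequence: D, M, E, V, Y, L, A, W, P, R, Q.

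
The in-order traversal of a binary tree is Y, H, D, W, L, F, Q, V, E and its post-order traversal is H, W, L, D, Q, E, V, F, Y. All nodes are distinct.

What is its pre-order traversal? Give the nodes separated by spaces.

The last element of post-order is the root; it splits in-order into left and right subtrees.
Root Y: left subtree has 0 nodes { }, right has 8 {H, D, W, L, F, Q, V, E}.
  Root F: left subtree has 4 nodes {H, D, W, L}, right has 3 {Q, V, E}.
    Root D: left subtree has 1 node {H}, right has 2 {W, L}.
      Root L: left subtree has 1 node {W}, right has 0 { }.
    Root V: left subtree has 1 node {Q}, right has 1 {E}.

Y F D H L W V Q E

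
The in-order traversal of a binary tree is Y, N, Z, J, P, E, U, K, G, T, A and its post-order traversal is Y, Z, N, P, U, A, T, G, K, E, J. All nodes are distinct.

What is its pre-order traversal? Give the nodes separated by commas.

The last element of post-order is the root; it splits in-order into left and right subtrees.
Root J: left subtree has 3 nodes {Y, N, Z}, right has 7 {P, E, U, K, G, T, A}.
  Root N: left subtree has 1 node {Y}, right has 1 {Z}.
  Root E: left subtree has 1 node {P}, right has 5 {U, K, G, T, A}.
    Root K: left subtree has 1 node {U}, right has 3 {G, T, A}.
      Root G: left subtree has 0 nodes { }, right has 2 {T, A}.
        Root T: left subtree has 0 nodes { }, right has 1 {A}.

J, N, Y, Z, E, P, K, U, G, T, A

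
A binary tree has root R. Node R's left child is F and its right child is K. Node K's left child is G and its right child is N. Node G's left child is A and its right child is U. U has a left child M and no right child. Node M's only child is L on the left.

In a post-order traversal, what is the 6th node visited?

Post-order visits the left subtree, then the right subtree, then the node.
At R: go left to F.
  F is a leaf — visit F.
At R: go right to K.
  At K: go left to G.
    At G: go left to A.
      A is a leaf — visit A.
    At G: go right to U.
      At U: go left to M.
        At M: go left to L.
          L is a leaf — visit L.
        At M: no right child.
        Visit M.
      At U: no right child.
      Visit U.
    Visit G.
  At K: go right to N.
    N is a leaf — visit N.
  Visit K.
Visit R.
Full post-order sequence: F, A, L, M, U, G, N, K, R.

G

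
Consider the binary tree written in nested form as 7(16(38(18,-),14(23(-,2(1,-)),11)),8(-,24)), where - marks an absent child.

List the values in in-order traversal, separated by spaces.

18 38 16 23 1 2 14 11 7 8 24

In-order visits the left subtree, then the node, then the right subtree.
At 7: go left to 16.
  At 16: go left to 38.
    At 38: go left to 18.
      18 is a leaf — visit 18.
    Visit 38.
    At 38: no right child.
  Visit 16.
  At 16: go right to 14.
    At 14: go left to 23.
      At 23: no left child.
      Visit 23.
      At 23: go right to 2.
        At 2: go left to 1.
          1 is a leaf — visit 1.
        Visit 2.
        At 2: no right child.
    Visit 14.
    At 14: go right to 11.
      11 is a leaf — visit 11.
Visit 7.
At 7: go right to 8.
  At 8: no left child.
  Visit 8.
  At 8: go right to 24.
    24 is a leaf — visit 24.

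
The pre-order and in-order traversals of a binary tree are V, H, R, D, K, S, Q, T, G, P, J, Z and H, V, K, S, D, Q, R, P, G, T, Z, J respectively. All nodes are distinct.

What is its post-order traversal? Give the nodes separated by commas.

The first element of pre-order is the root; it splits in-order into left and right subtrees.
Root V: left subtree has 1 node {H}, right has 10 {K, S, D, Q, R, P, G, T, Z, J}.
  Root R: left subtree has 4 nodes {K, S, D, Q}, right has 5 {P, G, T, Z, J}.
    Root D: left subtree has 2 nodes {K, S}, right has 1 {Q}.
      Root K: left subtree has 0 nodes { }, right has 1 {S}.
    Root T: left subtree has 2 nodes {P, G}, right has 2 {Z, J}.
      Root G: left subtree has 1 node {P}, right has 0 { }.
      Root J: left subtree has 1 node {Z}, right has 0 { }.

H, S, K, Q, D, P, G, Z, J, T, R, V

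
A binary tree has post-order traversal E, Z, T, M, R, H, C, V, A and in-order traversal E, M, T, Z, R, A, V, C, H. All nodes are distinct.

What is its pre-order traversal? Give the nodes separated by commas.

The last element of post-order is the root; it splits in-order into left and right subtrees.
Root A: left subtree has 5 nodes {E, M, T, Z, R}, right has 3 {V, C, H}.
  Root R: left subtree has 4 nodes {E, M, T, Z}, right has 0 { }.
    Root M: left subtree has 1 node {E}, right has 2 {T, Z}.
      Root T: left subtree has 0 nodes { }, right has 1 {Z}.
  Root V: left subtree has 0 nodes { }, right has 2 {C, H}.
    Root C: left subtree has 0 nodes { }, right has 1 {H}.

A, R, M, E, T, Z, V, C, H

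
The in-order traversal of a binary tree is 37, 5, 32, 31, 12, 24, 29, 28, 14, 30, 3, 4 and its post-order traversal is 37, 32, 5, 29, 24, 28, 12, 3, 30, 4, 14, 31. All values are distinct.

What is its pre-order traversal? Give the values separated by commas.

The last element of post-order is the root; it splits in-order into left and right subtrees.
Root 31: left subtree has 3 nodes {37, 5, 32}, right has 8 {12, 24, 29, 28, 14, 30, 3, 4}.
  Root 5: left subtree has 1 node {37}, right has 1 {32}.
  Root 14: left subtree has 4 nodes {12, 24, 29, 28}, right has 3 {30, 3, 4}.
    Root 12: left subtree has 0 nodes { }, right has 3 {24, 29, 28}.
      Root 28: left subtree has 2 nodes {24, 29}, right has 0 { }.
        Root 24: left subtree has 0 nodes { }, right has 1 {29}.
    Root 4: left subtree has 2 nodes {30, 3}, right has 0 { }.
      Root 30: left subtree has 0 nodes { }, right has 1 {3}.

31, 5, 37, 32, 14, 12, 28, 24, 29, 4, 30, 3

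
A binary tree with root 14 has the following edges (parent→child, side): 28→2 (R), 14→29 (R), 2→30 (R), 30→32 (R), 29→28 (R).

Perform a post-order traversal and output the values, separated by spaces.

Post-order visits the left subtree, then the right subtree, then the node.
At 14: no left child.
At 14: go right to 29.
  At 29: no left child.
  At 29: go right to 28.
    At 28: no left child.
    At 28: go right to 2.
      At 2: no left child.
      At 2: go right to 30.
        At 30: no left child.
        At 30: go right to 32.
          32 is a leaf — visit 32.
        Visit 30.
      Visit 2.
    Visit 28.
  Visit 29.
Visit 14.

32 30 2 28 29 14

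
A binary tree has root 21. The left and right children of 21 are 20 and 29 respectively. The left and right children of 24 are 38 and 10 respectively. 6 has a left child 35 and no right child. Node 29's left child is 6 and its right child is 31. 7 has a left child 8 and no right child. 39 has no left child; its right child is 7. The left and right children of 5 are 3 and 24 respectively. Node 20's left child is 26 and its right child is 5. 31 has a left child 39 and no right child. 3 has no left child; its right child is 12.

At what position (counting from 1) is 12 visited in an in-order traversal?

In-order visits the left subtree, then the node, then the right subtree.
At 21: go left to 20.
  At 20: go left to 26.
    26 is a leaf — visit 26.
  Visit 20.
  At 20: go right to 5.
    At 5: go left to 3.
      At 3: no left child.
      Visit 3.
      At 3: go right to 12.
        12 is a leaf — visit 12.
    Visit 5.
    At 5: go right to 24.
      At 24: go left to 38.
        38 is a leaf — visit 38.
      Visit 24.
      At 24: go right to 10.
        10 is a leaf — visit 10.
Visit 21.
At 21: go right to 29.
  At 29: go left to 6.
    At 6: go left to 35.
      35 is a leaf — visit 35.
    Visit 6.
    At 6: no right child.
  Visit 29.
  At 29: go right to 31.
    At 31: go left to 39.
      At 39: no left child.
      Visit 39.
      At 39: go right to 7.
        At 7: go left to 8.
          8 is a leaf — visit 8.
        Visit 7.
        At 7: no right child.
    Visit 31.
    At 31: no right child.
Full in-order sequence: 26, 20, 3, 12, 5, 38, 24, 10, 21, 35, 6, 29, 39, 8, 7, 31.

4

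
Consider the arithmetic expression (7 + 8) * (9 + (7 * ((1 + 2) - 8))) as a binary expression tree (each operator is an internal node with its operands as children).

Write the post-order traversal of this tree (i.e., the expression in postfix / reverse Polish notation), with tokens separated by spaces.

Post-order on an expression tree gives postfix notation: for each operator, emit left operand, right operand, then the operator.

7 8 + 9 7 1 2 + 8 - * + *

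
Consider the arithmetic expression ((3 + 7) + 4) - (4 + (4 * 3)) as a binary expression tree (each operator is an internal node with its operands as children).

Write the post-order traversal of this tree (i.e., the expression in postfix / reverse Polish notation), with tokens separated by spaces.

Post-order on an expression tree gives postfix notation: for each operator, emit left operand, right operand, then the operator.

3 7 + 4 + 4 4 3 * + -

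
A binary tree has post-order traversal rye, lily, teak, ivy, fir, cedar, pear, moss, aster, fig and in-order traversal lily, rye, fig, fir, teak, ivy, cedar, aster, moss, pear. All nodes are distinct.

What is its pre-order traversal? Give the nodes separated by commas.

fig, lily, rye, aster, cedar, fir, ivy, teak, moss, pear

The last element of post-order is the root; it splits in-order into left and right subtrees.
Root fig: left subtree has 2 nodes {lily, rye}, right has 7 {fir, teak, ivy, cedar, aster, moss, pear}.
  Root lily: left subtree has 0 nodes { }, right has 1 {rye}.
  Root aster: left subtree has 4 nodes {fir, teak, ivy, cedar}, right has 2 {moss, pear}.
    Root cedar: left subtree has 3 nodes {fir, teak, ivy}, right has 0 { }.
      Root fir: left subtree has 0 nodes { }, right has 2 {teak, ivy}.
        Root ivy: left subtree has 1 node {teak}, right has 0 { }.
    Root moss: left subtree has 0 nodes { }, right has 1 {pear}.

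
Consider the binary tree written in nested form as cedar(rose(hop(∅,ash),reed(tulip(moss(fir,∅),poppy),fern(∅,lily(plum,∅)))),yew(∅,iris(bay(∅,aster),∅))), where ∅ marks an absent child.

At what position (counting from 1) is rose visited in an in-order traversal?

In-order visits the left subtree, then the node, then the right subtree.
At cedar: go left to rose.
  At rose: go left to hop.
    At hop: no left child.
    Visit hop.
    At hop: go right to ash.
      ash is a leaf — visit ash.
  Visit rose.
  At rose: go right to reed.
    At reed: go left to tulip.
      At tulip: go left to moss.
        At moss: go left to fir.
          fir is a leaf — visit fir.
        Visit moss.
        At moss: no right child.
      Visit tulip.
      At tulip: go right to poppy.
        poppy is a leaf — visit poppy.
    Visit reed.
    At reed: go right to fern.
      At fern: no left child.
      Visit fern.
      At fern: go right to lily.
        At lily: go left to plum.
          plum is a leaf — visit plum.
        Visit lily.
        At lily: no right child.
Visit cedar.
At cedar: go right to yew.
  At yew: no left child.
  Visit yew.
  At yew: go right to iris.
    At iris: go left to bay.
      At bay: no left child.
      Visit bay.
      At bay: go right to aster.
        aster is a leaf — visit aster.
    Visit iris.
    At iris: no right child.
Full in-order sequence: hop, ash, rose, fir, moss, tulip, poppy, reed, fern, plum, lily, cedar, yew, bay, aster, iris.

3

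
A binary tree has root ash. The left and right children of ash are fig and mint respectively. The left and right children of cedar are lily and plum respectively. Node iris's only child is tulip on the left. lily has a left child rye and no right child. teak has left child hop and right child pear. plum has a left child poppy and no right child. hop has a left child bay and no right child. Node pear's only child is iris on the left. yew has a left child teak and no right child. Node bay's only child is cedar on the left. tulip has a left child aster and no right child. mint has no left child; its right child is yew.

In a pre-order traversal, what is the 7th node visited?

bay

Pre-order visits the node, then its left subtree, then its right subtree.
Visit ash.
At ash: go left to fig.
  fig is a leaf — visit fig.
At ash: go right to mint.
  Visit mint.
  At mint: no left child.
  At mint: go right to yew.
    Visit yew.
    At yew: go left to teak.
      Visit teak.
      At teak: go left to hop.
        Visit hop.
        At hop: go left to bay.
          Visit bay.
          At bay: go left to cedar.
            Visit cedar.
            At cedar: go left to lily.
              Visit lily.
              At lily: go left to rye.
                rye is a leaf — visit rye.
              At lily: no right child.
            At cedar: go right to plum.
              Visit plum.
              At plum: go left to poppy.
                poppy is a leaf — visit poppy.
              At plum: no right child.
          At bay: no right child.
        At hop: no right child.
      At teak: go right to pear.
        Visit pear.
        At pear: go left to iris.
          Visit iris.
          At iris: go left to tulip.
            Visit tulip.
            At tulip: go left to aster.
              aster is a leaf — visit aster.
            At tulip: no right child.
          At iris: no right child.
        At pear: no right child.
    At yew: no right child.
Full pre-order sequence: ash, fig, mint, yew, teak, hop, bay, cedar, lily, rye, plum, poppy, pear, iris, tulip, aster.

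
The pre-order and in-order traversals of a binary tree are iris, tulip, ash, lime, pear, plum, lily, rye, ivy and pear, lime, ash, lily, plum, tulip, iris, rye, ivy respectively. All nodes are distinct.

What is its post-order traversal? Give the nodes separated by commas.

pear, lime, lily, plum, ash, tulip, ivy, rye, iris

The first element of pre-order is the root; it splits in-order into left and right subtrees.
Root iris: left subtree has 6 nodes {pear, lime, ash, lily, plum, tulip}, right has 2 {rye, ivy}.
  Root tulip: left subtree has 5 nodes {pear, lime, ash, lily, plum}, right has 0 { }.
    Root ash: left subtree has 2 nodes {pear, lime}, right has 2 {lily, plum}.
      Root lime: left subtree has 1 node {pear}, right has 0 { }.
      Root plum: left subtree has 1 node {lily}, right has 0 { }.
  Root rye: left subtree has 0 nodes { }, right has 1 {ivy}.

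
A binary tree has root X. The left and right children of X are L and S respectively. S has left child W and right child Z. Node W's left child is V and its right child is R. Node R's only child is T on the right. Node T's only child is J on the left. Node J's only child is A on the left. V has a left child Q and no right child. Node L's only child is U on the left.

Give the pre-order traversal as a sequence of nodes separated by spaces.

Pre-order visits the node, then its left subtree, then its right subtree.
Visit X.
At X: go left to L.
  Visit L.
  At L: go left to U.
    U is a leaf — visit U.
  At L: no right child.
At X: go right to S.
  Visit S.
  At S: go left to W.
    Visit W.
    At W: go left to V.
      Visit V.
      At V: go left to Q.
        Q is a leaf — visit Q.
      At V: no right child.
    At W: go right to R.
      Visit R.
      At R: no left child.
      At R: go right to T.
        Visit T.
        At T: go left to J.
          Visit J.
          At J: go left to A.
            A is a leaf — visit A.
          At J: no right child.
        At T: no right child.
  At S: go right to Z.
    Z is a leaf — visit Z.

X L U S W V Q R T J A Z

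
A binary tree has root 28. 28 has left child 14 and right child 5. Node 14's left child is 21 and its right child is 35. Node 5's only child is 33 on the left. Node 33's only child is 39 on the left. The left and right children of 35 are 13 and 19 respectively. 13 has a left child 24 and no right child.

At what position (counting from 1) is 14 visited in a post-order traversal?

Post-order visits the left subtree, then the right subtree, then the node.
At 28: go left to 14.
  At 14: go left to 21.
    21 is a leaf — visit 21.
  At 14: go right to 35.
    At 35: go left to 13.
      At 13: go left to 24.
        24 is a leaf — visit 24.
      At 13: no right child.
      Visit 13.
    At 35: go right to 19.
      19 is a leaf — visit 19.
    Visit 35.
  Visit 14.
At 28: go right to 5.
  At 5: go left to 33.
    At 33: go left to 39.
      39 is a leaf — visit 39.
    At 33: no right child.
    Visit 33.
  At 5: no right child.
  Visit 5.
Visit 28.
Full post-order sequence: 21, 24, 13, 19, 35, 14, 39, 33, 5, 28.

6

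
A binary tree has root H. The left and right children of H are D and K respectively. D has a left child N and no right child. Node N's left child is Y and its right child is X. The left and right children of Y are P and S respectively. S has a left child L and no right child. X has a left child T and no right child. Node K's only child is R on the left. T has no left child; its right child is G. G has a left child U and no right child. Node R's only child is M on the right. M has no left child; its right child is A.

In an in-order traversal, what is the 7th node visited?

In-order visits the left subtree, then the node, then the right subtree.
At H: go left to D.
  At D: go left to N.
    At N: go left to Y.
      At Y: go left to P.
        P is a leaf — visit P.
      Visit Y.
      At Y: go right to S.
        At S: go left to L.
          L is a leaf — visit L.
        Visit S.
        At S: no right child.
    Visit N.
    At N: go right to X.
      At X: go left to T.
        At T: no left child.
        Visit T.
        At T: go right to G.
          At G: go left to U.
            U is a leaf — visit U.
          Visit G.
          At G: no right child.
      Visit X.
      At X: no right child.
  Visit D.
  At D: no right child.
Visit H.
At H: go right to K.
  At K: go left to R.
    At R: no left child.
    Visit R.
    At R: go right to M.
      At M: no left child.
      Visit M.
      At M: go right to A.
        A is a leaf — visit A.
  Visit K.
  At K: no right child.
Full in-order sequence: P, Y, L, S, N, T, U, G, X, D, H, R, M, A, K.

U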